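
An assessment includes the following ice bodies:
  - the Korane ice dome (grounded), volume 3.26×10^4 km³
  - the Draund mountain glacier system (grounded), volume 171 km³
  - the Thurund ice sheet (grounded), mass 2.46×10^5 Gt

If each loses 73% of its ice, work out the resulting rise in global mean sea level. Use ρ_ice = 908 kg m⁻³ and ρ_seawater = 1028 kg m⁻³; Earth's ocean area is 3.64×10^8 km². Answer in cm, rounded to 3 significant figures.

≈ 53.8 cm

Korane: 0.73 × 3.26×10^4 km³ × (908/1028) = 2.102×10^4 km³ of water.
Draund: 0.73 × 171 km³ × (908/1028) = 110.3 km³ of water.
Thurund: 0.73 × 2.46×10^5 Gt = 1.796×10^17 kg; dividing by ρ_w = 1028 kg m⁻³ gives 1.747×10^14 m³ of water.
Total added water ≈ 1.958×10^14 m³ over 3.64×10^14 m² → Δh = 0.538 m = 53.8 cm.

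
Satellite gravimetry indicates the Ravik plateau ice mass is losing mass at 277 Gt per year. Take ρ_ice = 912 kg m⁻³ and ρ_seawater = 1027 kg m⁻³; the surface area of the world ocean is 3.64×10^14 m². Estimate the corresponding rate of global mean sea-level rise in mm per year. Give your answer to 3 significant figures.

ρ_w = 1027 kg m⁻³. Annual water volume added = 277 Gt / ρ_w = 2.770×10^14 kg / 1027 kg m⁻³ = 2.697×10^11 m³.
Δh per year = 2.697×10^11 / 3.64×10^14 = 7.41×10^-4 m = 0.741 mm.

≈ 0.741 mm/yr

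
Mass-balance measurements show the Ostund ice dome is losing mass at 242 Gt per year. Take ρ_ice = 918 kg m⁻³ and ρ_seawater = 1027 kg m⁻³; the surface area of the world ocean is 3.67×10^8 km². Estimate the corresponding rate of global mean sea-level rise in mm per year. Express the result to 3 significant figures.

≈ 0.642 mm/yr

ρ_w = 1027 kg m⁻³. Annual water volume added = 242 Gt / ρ_w = 2.420×10^14 kg / 1027 kg m⁻³ = 2.356×10^11 m³.
Δh per year = 2.356×10^11 / 3.67×10^14 = 6.42×10^-4 m = 0.642 mm.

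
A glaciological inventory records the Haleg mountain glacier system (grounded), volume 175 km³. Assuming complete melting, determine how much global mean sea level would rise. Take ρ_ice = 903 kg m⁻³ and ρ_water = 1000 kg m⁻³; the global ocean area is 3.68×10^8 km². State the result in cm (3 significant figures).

≈ 0.0429 cm

Haleg: 175 km³ × (903/1000) = 158.0 km³ of water.
Spread over 3.68×10^14 m² of ocean, Δh = 1.580×10^11 / 3.68×10^14 = 4.29×10^-4 m = 0.0429 cm.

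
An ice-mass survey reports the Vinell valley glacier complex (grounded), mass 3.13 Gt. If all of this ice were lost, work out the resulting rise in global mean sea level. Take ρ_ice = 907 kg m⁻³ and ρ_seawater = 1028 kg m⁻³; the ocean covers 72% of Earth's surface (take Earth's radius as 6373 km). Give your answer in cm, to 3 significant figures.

≈ 8.29×10^-4 cm

Vinell: 3.13 Gt = 3.130×10^12 kg; dividing by ρ_w = 1028 kg m⁻³ gives 3.045×10^9 m³ of water.
Spread over 3.67×10^14 m² of ocean, Δh = 3.045×10^9 / 3.67×10^14 = 8.29×10^-6 m = 8.29×10^-4 cm.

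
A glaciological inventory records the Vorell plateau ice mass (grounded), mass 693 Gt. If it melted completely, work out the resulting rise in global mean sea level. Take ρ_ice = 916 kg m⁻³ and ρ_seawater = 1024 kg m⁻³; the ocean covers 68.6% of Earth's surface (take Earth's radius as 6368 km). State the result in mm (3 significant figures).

≈ 1.94 mm

Vorell: 693 Gt = 6.930×10^14 kg; dividing by ρ_w = 1024 kg m⁻³ gives 6.768×10^11 m³ of water.
Spread over 3.50×10^14 m² of ocean, Δh = 6.768×10^11 / 3.50×10^14 = 1.94×10^-3 m = 1.94 mm.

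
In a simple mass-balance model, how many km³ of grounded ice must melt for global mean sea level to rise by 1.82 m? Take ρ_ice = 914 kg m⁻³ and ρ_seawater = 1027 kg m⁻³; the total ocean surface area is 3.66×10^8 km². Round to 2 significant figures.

Required water volume = Δh × A = 1.82 m × 3.66×10^14 m² = 6.661×10^14 m³ = 6.661×10^5 km³.
Ice volume = water volume × ρ_w/ρ_ice = 6.661×10^5 × 1027/914 = 7.5×10^5 km³.

≈ 7.5×10^5 km³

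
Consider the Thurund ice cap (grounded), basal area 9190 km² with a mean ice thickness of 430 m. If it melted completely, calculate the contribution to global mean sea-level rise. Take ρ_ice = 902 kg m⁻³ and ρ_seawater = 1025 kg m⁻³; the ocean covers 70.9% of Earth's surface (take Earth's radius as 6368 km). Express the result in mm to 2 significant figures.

≈ 9.6 mm

Thurund: ice volume = 9190 km² × 430 m = 3952 km³; 3952 × (902/1025) = 3477 km³ of water.
Spread over 3.61×10^14 m² of ocean, Δh = 3.477×10^12 / 3.61×10^14 = 9.63×10^-3 m = 9.6 mm.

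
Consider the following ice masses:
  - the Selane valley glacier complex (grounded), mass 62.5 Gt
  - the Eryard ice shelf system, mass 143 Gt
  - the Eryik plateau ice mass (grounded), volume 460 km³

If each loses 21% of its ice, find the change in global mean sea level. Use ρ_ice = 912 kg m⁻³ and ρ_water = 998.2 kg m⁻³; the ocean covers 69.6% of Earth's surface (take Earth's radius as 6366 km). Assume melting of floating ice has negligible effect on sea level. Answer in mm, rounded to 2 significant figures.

Selane: 0.21 × 62.5 Gt = 1.312×10^13 kg; dividing by ρ_w = 998.2 kg m⁻³ gives 1.315×10^10 m³ of water.
The Eryard ice shelf system is floating and already displaces its own weight of water, so its melt adds essentially nothing to sea level.
Eryik: 0.21 × 460 km³ × (912/998.2) = 88.26 km³ of water.
Total added water ≈ 1.014×10^11 m³ over 3.54×10^14 m² → Δh = 2.86×10^-4 m = 0.29 mm.

≈ 0.29 mm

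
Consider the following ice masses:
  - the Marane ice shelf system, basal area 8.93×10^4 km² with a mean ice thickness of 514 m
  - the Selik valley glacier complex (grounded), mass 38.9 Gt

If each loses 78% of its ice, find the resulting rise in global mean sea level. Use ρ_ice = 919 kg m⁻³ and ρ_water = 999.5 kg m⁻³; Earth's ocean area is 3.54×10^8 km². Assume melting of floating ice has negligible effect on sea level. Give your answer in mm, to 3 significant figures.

≈ 0.0858 mm

The Marane ice shelf system is floating and already displaces its own weight of water, so its melt adds essentially nothing to sea level.
Selik: 0.78 × 38.9 Gt = 3.034×10^13 kg; dividing by ρ_w = 999.5 kg m⁻³ gives 3.036×10^10 m³ of water.
Total added water ≈ 3.036×10^10 m³ over 3.54×10^14 m² → Δh = 8.58×10^-5 m = 0.0858 mm.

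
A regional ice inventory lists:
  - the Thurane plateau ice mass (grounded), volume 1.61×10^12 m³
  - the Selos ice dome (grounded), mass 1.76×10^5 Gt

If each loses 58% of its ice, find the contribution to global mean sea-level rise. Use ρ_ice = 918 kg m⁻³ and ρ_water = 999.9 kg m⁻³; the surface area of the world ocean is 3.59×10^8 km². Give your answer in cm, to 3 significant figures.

Thurane: 0.58 × 1.61×10^12 m³ × (918/999.9) = 8.573×10^11 m³ of water.
Selos: 0.58 × 1.76×10^5 Gt = 1.021×10^17 kg; dividing by ρ_w = 999.9 kg m⁻³ gives 1.021×10^14 m³ of water.
Total added water ≈ 1.029×10^14 m³ over 3.59×10^14 m² → Δh = 0.287 m = 28.7 cm.

≈ 28.7 cm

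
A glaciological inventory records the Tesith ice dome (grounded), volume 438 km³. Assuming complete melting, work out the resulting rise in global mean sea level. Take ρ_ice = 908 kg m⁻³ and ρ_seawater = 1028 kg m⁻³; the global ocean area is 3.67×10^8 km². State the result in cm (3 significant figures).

Tesith: 438 km³ × (908/1028) = 386.9 km³ of water.
Spread over 3.67×10^14 m² of ocean, Δh = 3.869×10^11 / 3.67×10^14 = 1.05×10^-3 m = 0.105 cm.

≈ 0.105 cm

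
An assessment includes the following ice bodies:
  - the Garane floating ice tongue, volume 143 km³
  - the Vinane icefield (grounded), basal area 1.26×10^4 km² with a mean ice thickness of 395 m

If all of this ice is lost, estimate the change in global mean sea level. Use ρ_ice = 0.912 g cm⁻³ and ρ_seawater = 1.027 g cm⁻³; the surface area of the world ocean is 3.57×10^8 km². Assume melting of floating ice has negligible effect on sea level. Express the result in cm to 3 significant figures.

The Garane floating ice tongue is floating and already displaces its own weight of water, so its melt adds essentially nothing to sea level.
Vinane: ice volume = 1.26×10^4 km² × 395 m = 4977 km³; 4977 × (912/1027) = 4420 km³ of water.
Total added water ≈ 4.420×10^12 m³ over 3.57×10^14 m² → Δh = 0.0124 m = 1.24 cm.

≈ 1.24 cm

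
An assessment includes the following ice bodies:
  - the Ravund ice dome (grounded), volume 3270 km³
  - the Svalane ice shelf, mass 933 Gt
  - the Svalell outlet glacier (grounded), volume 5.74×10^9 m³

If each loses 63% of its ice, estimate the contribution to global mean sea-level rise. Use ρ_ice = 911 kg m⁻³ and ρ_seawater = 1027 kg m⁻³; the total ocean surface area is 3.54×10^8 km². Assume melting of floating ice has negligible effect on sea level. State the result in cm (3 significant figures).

≈ 0.517 cm

Ravund: 0.63 × 3270 km³ × (911/1027) = 1827 km³ of water.
The Svalane ice shelf is floating and already displaces its own weight of water, so its melt adds essentially nothing to sea level.
Svalell: 0.63 × 5.74×10^9 m³ × (911/1027) = 3.208×10^9 m³ of water.
Total added water ≈ 1.831×10^12 m³ over 3.54×10^14 m² → Δh = 5.17×10^-3 m = 0.517 cm.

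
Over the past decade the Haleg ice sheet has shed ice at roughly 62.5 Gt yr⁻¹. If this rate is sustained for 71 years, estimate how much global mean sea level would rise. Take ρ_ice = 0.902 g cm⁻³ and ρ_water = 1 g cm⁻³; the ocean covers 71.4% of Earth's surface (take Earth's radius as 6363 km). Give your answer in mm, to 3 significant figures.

Total mass lost = 62.5 Gt/yr × 71 yr = 4438 Gt = 4.438×10^15 kg.
ρ_w = 1 g cm⁻³ = 1000 kg m⁻³, so water volume = 4.438×10^15 / 1000 = 4.438×10^12 m³.
Δh = 4.438×10^12 / 3.63×10^14 = 0.0122 m = 12.2 mm.

≈ 12.2 mm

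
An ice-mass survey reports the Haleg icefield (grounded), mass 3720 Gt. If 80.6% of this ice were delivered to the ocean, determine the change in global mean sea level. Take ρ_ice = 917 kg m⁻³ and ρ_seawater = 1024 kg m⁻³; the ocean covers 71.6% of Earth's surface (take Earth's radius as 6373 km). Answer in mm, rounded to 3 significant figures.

Haleg: 0.806 × 3720 Gt = 2.998×10^15 kg; dividing by ρ_w = 1024 kg m⁻³ gives 2.928×10^12 m³ of water.
Spread over 3.65×10^14 m² of ocean, Δh = 2.928×10^12 / 3.65×10^14 = 8.01×10^-3 m = 8.01 mm.

≈ 8.01 mm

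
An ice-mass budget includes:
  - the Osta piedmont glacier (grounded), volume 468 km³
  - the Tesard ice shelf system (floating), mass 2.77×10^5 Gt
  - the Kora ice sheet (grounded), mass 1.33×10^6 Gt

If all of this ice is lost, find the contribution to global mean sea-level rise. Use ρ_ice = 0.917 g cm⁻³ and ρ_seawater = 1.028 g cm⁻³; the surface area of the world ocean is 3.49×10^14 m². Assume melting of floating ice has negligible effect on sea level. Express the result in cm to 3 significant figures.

Osta: 468 km³ × (917/1028) = 417.5 km³ of water.
The Tesard ice shelf system is floating and already displaces its own weight of water, so its melt adds essentially nothing to sea level.
Kora: 1.33×10^6 Gt = 1.330×10^18 kg; dividing by ρ_w = 1.028 g cm⁻³ = 1028 kg m⁻³ gives 1.294×10^15 m³ of water.
Total added water ≈ 1.294×10^15 m³ over 3.49×10^14 m² → Δh = 3.71 m = 371 cm.

≈ 371 cm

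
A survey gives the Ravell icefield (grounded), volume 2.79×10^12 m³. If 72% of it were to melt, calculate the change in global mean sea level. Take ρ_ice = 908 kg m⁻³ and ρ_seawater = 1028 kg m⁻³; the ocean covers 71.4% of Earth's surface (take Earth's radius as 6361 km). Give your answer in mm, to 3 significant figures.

Ravell: 0.72 × 2.79×10^12 m³ × (908/1028) = 1.774×10^12 m³ of water.
Spread over 3.63×10^14 m² of ocean, Δh = 1.774×10^12 / 3.63×10^14 = 4.89×10^-3 m = 4.89 mm.

≈ 4.89 mm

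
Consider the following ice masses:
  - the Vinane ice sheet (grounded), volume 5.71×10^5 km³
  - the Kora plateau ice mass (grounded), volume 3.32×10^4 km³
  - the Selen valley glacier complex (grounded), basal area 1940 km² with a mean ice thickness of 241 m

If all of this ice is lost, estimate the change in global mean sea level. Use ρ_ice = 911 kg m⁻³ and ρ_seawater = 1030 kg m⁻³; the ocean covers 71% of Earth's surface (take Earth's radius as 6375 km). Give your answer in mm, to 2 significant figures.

≈ 1500 mm

Vinane: 5.71×10^5 km³ × (911/1030) = 5.050×10^5 km³ of water.
Kora: 3.32×10^4 km³ × (911/1030) = 2.936×10^4 km³ of water.
Selen: ice volume = 1940 km² × 241 m = 467.5 km³; 467.5 × (911/1030) = 413.5 km³ of water.
Total added water ≈ 5.348×10^14 m³ over 3.63×10^14 m² → Δh = 1.47 m = 1500 mm.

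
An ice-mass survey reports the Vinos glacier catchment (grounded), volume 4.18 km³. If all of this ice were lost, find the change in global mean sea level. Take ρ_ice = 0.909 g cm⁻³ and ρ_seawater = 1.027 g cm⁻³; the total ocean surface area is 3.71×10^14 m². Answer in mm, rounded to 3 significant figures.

≈ 9.97×10^-3 mm

Vinos: 4.18 km³ × (909/1027) = 3.700 km³ of water.
Spread over 3.71×10^14 m² of ocean, Δh = 3.700×10^9 / 3.71×10^14 = 9.97×10^-6 m = 9.97×10^-3 mm.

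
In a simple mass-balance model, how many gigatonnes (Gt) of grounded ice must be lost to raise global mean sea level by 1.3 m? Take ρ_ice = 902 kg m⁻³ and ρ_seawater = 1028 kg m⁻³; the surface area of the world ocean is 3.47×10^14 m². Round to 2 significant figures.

≈ 4.6×10^5 Gt

Required water volume = Δh × A = 1.3 m × 3.47×10^14 m² = 4.511×10^14 m³.
ρ_w = 1028 kg m⁻³, so the mass of water = 4.511×10^14 m³ × 1028 kg m⁻³ = 4.637×10^17 kg = 4.6×10^5 Gt (and the same mass of ice, by conservation).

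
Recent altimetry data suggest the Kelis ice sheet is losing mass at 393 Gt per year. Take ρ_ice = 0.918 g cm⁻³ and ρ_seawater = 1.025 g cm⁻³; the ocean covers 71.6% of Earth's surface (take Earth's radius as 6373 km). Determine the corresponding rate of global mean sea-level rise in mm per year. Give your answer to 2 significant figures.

ρ_w = 1.025 g cm⁻³ = 1025 kg m⁻³. Annual water volume added = 393 Gt / ρ_w = 3.930×10^14 kg / 1025 kg m⁻³ = 3.834×10^11 m³.
Δh per year = 3.834×10^11 / 3.65×10^14 = 1.05×10^-3 m = 1.0 mm.

≈ 1.0 mm/yr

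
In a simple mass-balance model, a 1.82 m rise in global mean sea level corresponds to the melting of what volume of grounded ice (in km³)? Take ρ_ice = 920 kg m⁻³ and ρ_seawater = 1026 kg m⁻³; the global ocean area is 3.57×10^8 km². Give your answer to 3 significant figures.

≈ 7.25×10^5 km³

Required water volume = Δh × A = 1.82 m × 3.57×10^14 m² = 6.497×10^14 m³ = 6.497×10^5 km³.
Ice volume = water volume × ρ_w/ρ_ice = 6.497×10^5 × 1026/920 = 7.25×10^5 km³.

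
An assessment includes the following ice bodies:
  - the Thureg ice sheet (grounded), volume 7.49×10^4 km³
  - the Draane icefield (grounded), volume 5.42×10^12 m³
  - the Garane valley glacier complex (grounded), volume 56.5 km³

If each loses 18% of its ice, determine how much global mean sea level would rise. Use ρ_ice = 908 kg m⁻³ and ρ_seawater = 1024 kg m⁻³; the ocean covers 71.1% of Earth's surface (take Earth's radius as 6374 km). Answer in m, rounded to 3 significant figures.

≈ 0.0353 m

Thureg: 0.18 × 7.49×10^4 km³ × (908/1024) = 1.195×10^4 km³ of water.
Draane: 0.18 × 5.42×10^12 m³ × (908/1024) = 8.651×10^11 m³ of water.
Garane: 0.18 × 56.5 km³ × (908/1024) = 9.018 km³ of water.
Total added water ≈ 1.283×10^13 m³ over 3.63×10^14 m² → Δh = 0.0353 m.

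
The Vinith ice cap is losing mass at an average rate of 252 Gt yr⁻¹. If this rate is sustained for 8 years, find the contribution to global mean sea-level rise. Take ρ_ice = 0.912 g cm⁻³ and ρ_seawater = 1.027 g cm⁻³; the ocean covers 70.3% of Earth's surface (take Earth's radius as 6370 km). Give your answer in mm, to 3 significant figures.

Total mass lost = 252 Gt/yr × 8 yr = 2016 Gt = 2.016×10^15 kg.
ρ_w = 1.027 g cm⁻³ = 1027 kg m⁻³, so water volume = 2.016×10^15 / 1027 = 1.963×10^12 m³.
Δh = 1.963×10^12 / 3.58×10^14 = 5.48×10^-3 m = 5.48 mm.

≈ 5.48 mm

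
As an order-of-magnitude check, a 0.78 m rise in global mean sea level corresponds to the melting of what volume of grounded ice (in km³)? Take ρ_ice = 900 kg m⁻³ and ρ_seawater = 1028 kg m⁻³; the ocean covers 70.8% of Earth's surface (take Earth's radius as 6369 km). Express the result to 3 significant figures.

≈ 3.22×10^5 km³

Required water volume = Δh × A = 0.78 m × 3.61×10^14 m² = 2.815×10^14 m³ = 2.815×10^5 km³.
Ice volume = water volume × ρ_w/ρ_ice = 2.815×10^5 × 1028/900 = 3.22×10^5 km³.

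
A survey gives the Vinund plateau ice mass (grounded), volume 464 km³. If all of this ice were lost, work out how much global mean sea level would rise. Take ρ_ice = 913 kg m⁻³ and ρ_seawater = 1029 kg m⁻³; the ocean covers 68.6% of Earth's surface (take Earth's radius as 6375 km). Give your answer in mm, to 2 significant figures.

Vinund: 464 km³ × (913/1029) = 411.7 km³ of water.
Spread over 3.50×10^14 m² of ocean, Δh = 4.117×10^11 / 3.50×10^14 = 1.18×10^-3 m = 1.2 mm.

≈ 1.2 mm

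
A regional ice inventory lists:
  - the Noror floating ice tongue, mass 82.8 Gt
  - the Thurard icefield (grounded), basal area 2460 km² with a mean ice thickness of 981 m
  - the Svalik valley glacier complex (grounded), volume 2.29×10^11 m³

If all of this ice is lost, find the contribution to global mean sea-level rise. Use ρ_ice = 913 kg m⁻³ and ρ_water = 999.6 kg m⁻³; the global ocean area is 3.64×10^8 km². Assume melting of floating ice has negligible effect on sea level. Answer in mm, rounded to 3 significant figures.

The Noror floating ice tongue is floating and already displaces its own weight of water, so its melt adds essentially nothing to sea level.
Thurard: ice volume = 2460 km² × 981 m = 2413 km³; 2413 × (913/999.6) = 2204 km³ of water.
Svalik: 2.29×10^11 m³ × (913/999.6) = 2.092×10^11 m³ of water.
Total added water ≈ 2.413×10^12 m³ over 3.64×10^14 m² → Δh = 6.63×10^-3 m = 6.63 mm.

≈ 6.63 mm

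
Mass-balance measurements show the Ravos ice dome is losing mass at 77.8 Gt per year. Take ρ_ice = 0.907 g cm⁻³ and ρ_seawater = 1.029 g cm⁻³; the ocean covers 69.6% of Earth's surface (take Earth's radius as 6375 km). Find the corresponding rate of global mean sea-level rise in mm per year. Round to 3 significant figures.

ρ_w = 1.029 g cm⁻³ = 1029 kg m⁻³. Annual water volume added = 77.8 Gt / ρ_w = 7.780×10^13 kg / 1029 kg m⁻³ = 7.561×10^10 m³.
Δh per year = 7.561×10^10 / 3.55×10^14 = 2.13×10^-4 m = 0.213 mm.

≈ 0.213 mm/yr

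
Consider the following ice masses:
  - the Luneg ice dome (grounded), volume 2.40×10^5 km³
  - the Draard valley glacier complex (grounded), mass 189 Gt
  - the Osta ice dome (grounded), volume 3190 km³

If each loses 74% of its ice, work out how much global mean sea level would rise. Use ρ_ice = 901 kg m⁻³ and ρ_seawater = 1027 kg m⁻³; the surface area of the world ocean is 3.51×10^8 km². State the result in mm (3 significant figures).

Luneg: 0.74 × 2.40×10^5 km³ × (901/1027) = 1.558×10^5 km³ of water.
Draard: 0.74 × 189 Gt = 1.399×10^14 kg; dividing by ρ_w = 1027 kg m⁻³ gives 1.362×10^11 m³ of water.
Osta: 0.74 × 3190 km³ × (901/1027) = 2071 km³ of water.
Total added water ≈ 1.580×10^14 m³ over 3.51×10^14 m² → Δh = 0.450 m = 450 mm.

≈ 450 mm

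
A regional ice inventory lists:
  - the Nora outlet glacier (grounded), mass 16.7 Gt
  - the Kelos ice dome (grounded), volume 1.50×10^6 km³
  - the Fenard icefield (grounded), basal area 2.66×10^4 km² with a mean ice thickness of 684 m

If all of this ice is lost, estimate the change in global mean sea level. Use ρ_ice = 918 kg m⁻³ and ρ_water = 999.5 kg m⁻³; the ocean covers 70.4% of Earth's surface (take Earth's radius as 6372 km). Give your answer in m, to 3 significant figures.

Nora: 16.7 Gt = 1.670×10^13 kg; dividing by ρ_w = 999.5 kg m⁻³ gives 1.671×10^10 m³ of water.
Kelos: 1.50×10^6 km³ × (918/999.5) = 1.378×10^6 km³ of water.
Fenard: ice volume = 2.66×10^4 km² × 684 m = 1.819×10^4 km³; 1.819×10^4 × (918/999.5) = 1.671×10^4 km³ of water.
Total added water ≈ 1.394×10^15 m³ over 3.59×10^14 m² → Δh = 3.88 m.

≈ 3.88 m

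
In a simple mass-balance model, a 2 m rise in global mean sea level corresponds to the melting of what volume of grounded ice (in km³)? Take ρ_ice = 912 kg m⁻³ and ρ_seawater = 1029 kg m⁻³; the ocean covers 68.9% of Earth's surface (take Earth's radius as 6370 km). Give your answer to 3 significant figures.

≈ 7.93×10^5 km³

Required water volume = Δh × A = 2 m × 3.51×10^14 m² = 7.026×10^14 m³ = 7.026×10^5 km³.
Ice volume = water volume × ρ_w/ρ_ice = 7.026×10^5 × 1029/912 = 7.93×10^5 km³.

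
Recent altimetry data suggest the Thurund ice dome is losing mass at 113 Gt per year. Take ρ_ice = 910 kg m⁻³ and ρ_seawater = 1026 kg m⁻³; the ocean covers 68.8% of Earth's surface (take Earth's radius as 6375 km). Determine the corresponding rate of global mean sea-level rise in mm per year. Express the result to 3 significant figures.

≈ 0.313 mm/yr

ρ_w = 1026 kg m⁻³. Annual water volume added = 113 Gt / ρ_w = 1.130×10^14 kg / 1026 kg m⁻³ = 1.101×10^11 m³.
Δh per year = 1.101×10^11 / 3.51×10^14 = 3.13×10^-4 m = 0.313 mm.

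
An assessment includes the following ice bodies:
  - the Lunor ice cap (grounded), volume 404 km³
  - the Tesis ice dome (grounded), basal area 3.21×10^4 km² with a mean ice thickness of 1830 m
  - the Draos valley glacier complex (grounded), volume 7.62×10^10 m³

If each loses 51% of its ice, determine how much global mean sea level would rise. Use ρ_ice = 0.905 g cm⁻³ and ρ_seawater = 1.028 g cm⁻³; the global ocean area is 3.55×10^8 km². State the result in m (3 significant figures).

≈ 0.0749 m

Lunor: 0.51 × 404 km³ × (905/1028) = 181.4 km³ of water.
Tesis: ice volume = 3.21×10^4 km² × 1830 m = 5.874×10^4 km³; 0.51 × 5.874×10^4 × (905/1028) = 2.637×10^4 km³ of water.
Draos: 0.51 × 7.62×10^10 m³ × (905/1028) = 3.421×10^10 m³ of water.
Total added water ≈ 2.659×10^13 m³ over 3.55×10^14 m² → Δh = 0.0749 m.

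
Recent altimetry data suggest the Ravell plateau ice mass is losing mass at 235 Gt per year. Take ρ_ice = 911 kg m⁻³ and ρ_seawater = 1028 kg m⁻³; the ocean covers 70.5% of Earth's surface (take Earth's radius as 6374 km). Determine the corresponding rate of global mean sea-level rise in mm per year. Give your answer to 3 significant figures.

≈ 0.635 mm/yr

ρ_w = 1028 kg m⁻³. Annual water volume added = 235 Gt / ρ_w = 2.350×10^14 kg / 1028 kg m⁻³ = 2.286×10^11 m³.
Δh per year = 2.286×10^11 / 3.60×10^14 = 6.35×10^-4 m = 0.635 mm.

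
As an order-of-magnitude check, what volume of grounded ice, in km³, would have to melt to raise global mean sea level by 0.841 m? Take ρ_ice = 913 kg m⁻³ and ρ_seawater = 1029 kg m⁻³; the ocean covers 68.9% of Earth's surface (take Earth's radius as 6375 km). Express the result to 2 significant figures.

≈ 3.3×10^5 km³

Required water volume = Δh × A = 0.841 m × 3.52×10^14 m² = 2.959×10^14 m³ = 2.959×10^5 km³.
Ice volume = water volume × ρ_w/ρ_ice = 2.959×10^5 × 1029/913 = 3.3×10^5 km³.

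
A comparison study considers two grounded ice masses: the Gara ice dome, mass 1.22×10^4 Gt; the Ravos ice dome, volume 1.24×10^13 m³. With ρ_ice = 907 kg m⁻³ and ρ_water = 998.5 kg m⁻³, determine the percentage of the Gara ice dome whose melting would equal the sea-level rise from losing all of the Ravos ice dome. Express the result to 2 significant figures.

≈ 92 %

Equal sea-level rise means equal mass of meltwater, i.e. equal mass of ice lost.
Ice mass of Ravos: 1.125×10^16 kg; ice mass of Gara: 1.220×10^16 kg.
Fraction required = 1.125×10^16 / 1.220×10^16 = 0.922 → 92 %.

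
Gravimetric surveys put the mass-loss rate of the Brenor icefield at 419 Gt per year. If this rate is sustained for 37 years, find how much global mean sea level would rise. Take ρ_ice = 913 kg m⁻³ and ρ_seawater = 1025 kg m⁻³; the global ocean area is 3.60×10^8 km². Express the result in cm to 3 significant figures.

Total mass lost = 419 Gt/yr × 37 yr = 1.550×10^4 Gt = 1.550×10^16 kg.
ρ_w = 1025 kg m⁻³, so water volume = 1.550×10^16 / 1025 = 1.512×10^13 m³.
Δh = 1.512×10^13 / 3.60×10^14 = 0.0420 m = 4.20 cm.

≈ 4.20 cm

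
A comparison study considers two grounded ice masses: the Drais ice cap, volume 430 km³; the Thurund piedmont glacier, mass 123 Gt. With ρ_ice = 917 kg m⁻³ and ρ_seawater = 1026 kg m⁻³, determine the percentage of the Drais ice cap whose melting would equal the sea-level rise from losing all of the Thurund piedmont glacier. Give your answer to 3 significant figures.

Equal sea-level rise means equal mass of meltwater, i.e. equal mass of ice lost.
Ice mass of Thurund: 1.230×10^14 kg; ice mass of Drais: 3.943×10^14 kg.
Fraction required = 1.230×10^14 / 3.943×10^14 = 0.312 → 31.2 %.

≈ 31.2 %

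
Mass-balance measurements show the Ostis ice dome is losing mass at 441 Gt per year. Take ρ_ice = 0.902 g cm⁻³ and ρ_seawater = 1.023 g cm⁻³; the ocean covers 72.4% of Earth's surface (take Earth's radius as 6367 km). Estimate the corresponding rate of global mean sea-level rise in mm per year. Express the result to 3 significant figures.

≈ 1.17 mm/yr

ρ_w = 1.023 g cm⁻³ = 1023 kg m⁻³. Annual water volume added = 441 Gt / ρ_w = 4.410×10^14 kg / 1023 kg m⁻³ = 4.311×10^11 m³.
Δh per year = 4.311×10^11 / 3.69×10^14 = 1.17×10^-3 m = 1.17 mm.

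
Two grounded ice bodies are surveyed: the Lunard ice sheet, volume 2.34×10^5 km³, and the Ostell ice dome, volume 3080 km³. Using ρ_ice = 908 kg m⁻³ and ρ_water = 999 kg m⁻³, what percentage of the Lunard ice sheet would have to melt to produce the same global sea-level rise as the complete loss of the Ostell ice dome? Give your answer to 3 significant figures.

≈ 1.32 %

Equal sea-level rise means equal mass of meltwater, i.e. equal mass of ice lost.
Ice mass of Ostell: 2.797×10^15 kg; ice mass of Lunard: 2.125×10^17 kg.
Fraction required = 2.797×10^15 / 2.125×10^17 = 0.0132 → 1.32 %.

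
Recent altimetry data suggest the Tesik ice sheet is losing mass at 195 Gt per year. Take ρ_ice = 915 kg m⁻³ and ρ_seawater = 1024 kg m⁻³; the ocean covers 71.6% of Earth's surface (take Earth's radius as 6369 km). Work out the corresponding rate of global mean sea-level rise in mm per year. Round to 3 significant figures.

ρ_w = 1024 kg m⁻³. Annual water volume added = 195 Gt / ρ_w = 1.950×10^14 kg / 1024 kg m⁻³ = 1.904×10^11 m³.
Δh per year = 1.904×10^11 / 3.65×10^14 = 5.22×10^-4 m = 0.522 mm.

≈ 0.522 mm/yr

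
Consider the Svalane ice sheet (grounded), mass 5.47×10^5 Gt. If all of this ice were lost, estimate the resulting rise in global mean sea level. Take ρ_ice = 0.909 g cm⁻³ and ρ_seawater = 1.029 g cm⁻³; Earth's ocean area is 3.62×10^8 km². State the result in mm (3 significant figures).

Svalane: 5.47×10^5 Gt = 5.470×10^17 kg; dividing by ρ_w = 1.029 g cm⁻³ = 1029 kg m⁻³ gives 5.316×10^14 m³ of water.
Spread over 3.62×10^14 m² of ocean, Δh = 5.316×10^14 / 3.62×10^14 = 1.47 m = 1470 mm.

≈ 1470 mm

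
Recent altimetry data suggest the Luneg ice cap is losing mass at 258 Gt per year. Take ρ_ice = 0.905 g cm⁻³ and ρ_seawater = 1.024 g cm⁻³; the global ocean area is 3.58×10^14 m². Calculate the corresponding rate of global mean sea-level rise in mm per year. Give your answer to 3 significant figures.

ρ_w = 1.024 g cm⁻³ = 1024 kg m⁻³. Annual water volume added = 258 Gt / ρ_w = 2.580×10^14 kg / 1024 kg m⁻³ = 2.520×10^11 m³.
Δh per year = 2.520×10^11 / 3.58×10^14 = 7.04×10^-4 m = 0.704 mm.

≈ 0.704 mm/yr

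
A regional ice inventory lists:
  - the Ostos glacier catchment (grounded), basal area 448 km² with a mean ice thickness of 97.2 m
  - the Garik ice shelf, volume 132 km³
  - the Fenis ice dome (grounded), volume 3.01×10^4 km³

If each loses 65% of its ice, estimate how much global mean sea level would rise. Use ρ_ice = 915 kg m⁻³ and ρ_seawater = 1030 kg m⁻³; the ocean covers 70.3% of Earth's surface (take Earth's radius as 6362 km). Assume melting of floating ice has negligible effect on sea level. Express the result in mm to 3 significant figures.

≈ 48.7 mm

Ostos: ice volume = 448 km² × 97.2 m = 43.55 km³; 0.65 × 43.55 × (915/1030) = 25.14 km³ of water.
The Garik ice shelf is floating and already displaces its own weight of water, so its melt adds essentially nothing to sea level.
Fenis: 0.65 × 3.01×10^4 km³ × (915/1030) = 1.738×10^4 km³ of water.
Total added water ≈ 1.741×10^13 m³ over 3.58×10^14 m² → Δh = 0.0487 m = 48.7 mm.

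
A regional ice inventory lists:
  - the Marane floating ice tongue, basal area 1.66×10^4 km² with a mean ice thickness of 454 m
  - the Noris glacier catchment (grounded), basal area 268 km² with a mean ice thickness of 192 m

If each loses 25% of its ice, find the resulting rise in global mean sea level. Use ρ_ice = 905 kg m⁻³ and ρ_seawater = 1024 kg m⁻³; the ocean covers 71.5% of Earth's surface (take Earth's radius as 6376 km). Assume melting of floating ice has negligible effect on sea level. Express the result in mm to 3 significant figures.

≈ 0.0311 mm

The Marane floating ice tongue is floating and already displaces its own weight of water, so its melt adds essentially nothing to sea level.
Noris: ice volume = 268 km² × 192 m = 51.46 km³; 0.25 × 51.46 × (905/1024) = 11.37 km³ of water.
Total added water ≈ 1.137×10^10 m³ over 3.65×10^14 m² → Δh = 3.11×10^-5 m = 0.0311 mm.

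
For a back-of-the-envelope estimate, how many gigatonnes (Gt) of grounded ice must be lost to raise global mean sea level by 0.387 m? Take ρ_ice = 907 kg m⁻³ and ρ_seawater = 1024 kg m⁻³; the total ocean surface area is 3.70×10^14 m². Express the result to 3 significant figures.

≈ 1.47×10^5 Gt

Required water volume = Δh × A = 0.387 m × 3.70×10^14 m² = 1.432×10^14 m³.
ρ_w = 1024 kg m⁻³, so the mass of water = 1.432×10^14 m³ × 1024 kg m⁻³ = 1.466×10^17 kg = 1.47×10^5 Gt (and the same mass of ice, by conservation).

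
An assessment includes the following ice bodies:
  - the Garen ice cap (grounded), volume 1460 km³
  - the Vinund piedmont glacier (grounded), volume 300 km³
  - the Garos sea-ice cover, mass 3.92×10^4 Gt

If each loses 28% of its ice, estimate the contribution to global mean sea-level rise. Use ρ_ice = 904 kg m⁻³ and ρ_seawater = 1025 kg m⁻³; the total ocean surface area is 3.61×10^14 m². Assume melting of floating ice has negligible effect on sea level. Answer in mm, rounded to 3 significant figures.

Garen: 0.28 × 1460 km³ × (904/1025) = 360.5 km³ of water.
Vinund: 0.28 × 300 km³ × (904/1025) = 74.08 km³ of water.
The Garos sea-ice cover is floating and already displaces its own weight of water, so its melt adds essentially nothing to sea level.
Total added water ≈ 4.346×10^11 m³ over 3.61×10^14 m² → Δh = 1.20×10^-3 m = 1.20 mm.

≈ 1.20 mm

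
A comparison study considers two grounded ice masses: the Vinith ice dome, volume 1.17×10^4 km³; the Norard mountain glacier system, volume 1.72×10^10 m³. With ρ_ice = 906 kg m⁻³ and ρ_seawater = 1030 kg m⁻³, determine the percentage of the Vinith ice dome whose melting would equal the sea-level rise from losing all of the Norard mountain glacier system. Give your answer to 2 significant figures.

≈ 0.15 %

Equal sea-level rise means equal mass of meltwater, i.e. equal mass of ice lost.
Ice mass of Norard: 1.558×10^13 kg; ice mass of Vinith: 1.060×10^16 kg.
Fraction required = 1.558×10^13 / 1.060×10^16 = 1.47×10^-3 → 0.15 %.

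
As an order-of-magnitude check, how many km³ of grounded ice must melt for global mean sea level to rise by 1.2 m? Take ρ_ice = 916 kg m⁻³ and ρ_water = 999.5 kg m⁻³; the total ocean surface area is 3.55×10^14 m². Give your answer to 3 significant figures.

≈ 4.65×10^5 km³

Required water volume = Δh × A = 1.2 m × 3.55×10^14 m² = 4.260×10^14 m³ = 4.260×10^5 km³.
Ice volume = water volume × ρ_w/ρ_ice = 4.260×10^5 × 999.5/916 = 4.65×10^5 km³.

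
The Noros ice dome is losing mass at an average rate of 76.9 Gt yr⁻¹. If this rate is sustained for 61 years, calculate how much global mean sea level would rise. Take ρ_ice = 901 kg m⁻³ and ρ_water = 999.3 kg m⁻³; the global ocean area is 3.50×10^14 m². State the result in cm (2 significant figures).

Total mass lost = 76.9 Gt/yr × 61 yr = 4691 Gt = 4.691×10^15 kg.
ρ_w = 999.3 kg m⁻³, so water volume = 4.691×10^15 / 999.3 = 4.694×10^12 m³.
Δh = 4.694×10^12 / 3.50×10^14 = 0.0134 m = 1.3 cm.

≈ 1.3 cm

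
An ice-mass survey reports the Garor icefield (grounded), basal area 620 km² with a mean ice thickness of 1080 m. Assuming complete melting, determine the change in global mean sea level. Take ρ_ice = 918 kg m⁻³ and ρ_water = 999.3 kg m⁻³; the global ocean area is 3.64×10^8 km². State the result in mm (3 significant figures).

≈ 1.69 mm

Garor: ice volume = 620 km² × 1080 m = 669.6 km³; 669.6 × (918/999.3) = 615.1 km³ of water.
Spread over 3.64×10^14 m² of ocean, Δh = 6.151×10^11 / 3.64×10^14 = 1.69×10^-3 m = 1.69 mm.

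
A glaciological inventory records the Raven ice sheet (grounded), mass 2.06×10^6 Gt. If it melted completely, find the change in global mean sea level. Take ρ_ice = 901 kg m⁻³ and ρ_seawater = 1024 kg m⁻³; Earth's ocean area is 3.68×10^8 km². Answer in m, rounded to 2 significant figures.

≈ 5.5 m

Raven: 2.06×10^6 Gt = 2.060×10^18 kg; dividing by ρ_w = 1024 kg m⁻³ gives 2.012×10^15 m³ of water.
Spread over 3.68×10^14 m² of ocean, Δh = 2.012×10^15 / 3.68×10^14 = 5.47 m.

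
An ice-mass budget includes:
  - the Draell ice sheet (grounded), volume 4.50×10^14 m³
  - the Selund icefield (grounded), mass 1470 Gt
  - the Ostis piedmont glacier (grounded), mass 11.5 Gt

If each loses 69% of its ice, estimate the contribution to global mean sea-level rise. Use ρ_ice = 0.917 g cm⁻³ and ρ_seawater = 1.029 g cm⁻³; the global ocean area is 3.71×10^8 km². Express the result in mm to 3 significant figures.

Draell: 0.69 × 4.50×10^14 m³ × (917/1029) = 2.767×10^14 m³ of water.
Selund: 0.69 × 1470 Gt = 1.014×10^15 kg; dividing by ρ_w = 1.029 g cm⁻³ = 1029 kg m⁻³ gives 9.857×10^11 m³ of water.
Ostis: 0.69 × 11.5 Gt = 7.935×10^12 kg; dividing by ρ_w = 1029 kg m⁻³ gives 7.711×10^9 m³ of water.
Total added water ≈ 2.777×10^14 m³ over 3.71×10^14 m² → Δh = 0.749 m = 749 mm.

≈ 749 mm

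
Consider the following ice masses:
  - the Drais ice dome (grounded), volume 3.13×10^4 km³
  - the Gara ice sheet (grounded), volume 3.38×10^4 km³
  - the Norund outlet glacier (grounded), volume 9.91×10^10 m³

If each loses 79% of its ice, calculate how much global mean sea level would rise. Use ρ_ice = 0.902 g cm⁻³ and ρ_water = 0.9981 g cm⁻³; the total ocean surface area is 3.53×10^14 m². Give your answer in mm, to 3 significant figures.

≈ 132 mm

Drais: 0.79 × 3.13×10^4 km³ × (902/998.1) = 2.235×10^4 km³ of water.
Gara: 0.79 × 3.38×10^4 km³ × (902/998.1) = 2.413×10^4 km³ of water.
Norund: 0.79 × 9.91×10^10 m³ × (902/998.1) = 7.075×10^10 m³ of water.
Total added water ≈ 4.655×10^13 m³ over 3.53×10^14 m² → Δh = 0.132 m = 132 mm.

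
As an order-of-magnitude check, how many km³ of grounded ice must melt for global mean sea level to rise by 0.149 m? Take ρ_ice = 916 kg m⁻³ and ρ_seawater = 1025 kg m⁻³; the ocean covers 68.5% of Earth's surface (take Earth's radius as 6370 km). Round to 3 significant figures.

≈ 5.82×10^4 km³

Required water volume = Δh × A = 0.149 m × 3.49×10^14 m² = 5.204×10^13 m³ = 5.204×10^4 km³.
Ice volume = water volume × ρ_w/ρ_ice = 5.204×10^4 × 1025/916 = 5.82×10^4 km³.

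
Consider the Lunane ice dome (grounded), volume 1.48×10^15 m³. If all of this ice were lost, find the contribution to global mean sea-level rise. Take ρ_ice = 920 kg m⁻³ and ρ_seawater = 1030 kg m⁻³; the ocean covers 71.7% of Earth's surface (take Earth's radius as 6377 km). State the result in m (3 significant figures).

≈ 3.61 m

Lunane: 1.48×10^15 m³ × (920/1030) = 1.322×10^15 m³ of water.
Spread over 3.66×10^14 m² of ocean, Δh = 1.322×10^15 / 3.66×10^14 = 3.61 m.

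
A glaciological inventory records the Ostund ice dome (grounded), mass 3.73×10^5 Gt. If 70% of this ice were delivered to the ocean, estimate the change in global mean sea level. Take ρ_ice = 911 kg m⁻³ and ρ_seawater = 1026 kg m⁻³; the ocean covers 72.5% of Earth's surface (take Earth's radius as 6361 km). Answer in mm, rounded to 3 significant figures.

≈ 690 mm

Ostund: 0.7 × 3.73×10^5 Gt = 2.611×10^17 kg; dividing by ρ_w = 1026 kg m⁻³ gives 2.545×10^14 m³ of water.
Spread over 3.69×10^14 m² of ocean, Δh = 2.545×10^14 / 3.69×10^14 = 0.690 m = 690 mm.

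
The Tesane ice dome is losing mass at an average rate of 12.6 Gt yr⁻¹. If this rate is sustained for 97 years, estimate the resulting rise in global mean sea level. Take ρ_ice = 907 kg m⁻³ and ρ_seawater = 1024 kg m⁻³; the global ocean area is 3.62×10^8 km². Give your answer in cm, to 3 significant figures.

Total mass lost = 12.6 Gt/yr × 97 yr = 1222 Gt = 1.222×10^15 kg.
ρ_w = 1024 kg m⁻³, so water volume = 1.222×10^15 / 1024 = 1.194×10^12 m³.
Δh = 1.194×10^12 / 3.62×10^14 = 3.30×10^-3 m = 0.330 cm.

≈ 0.330 cm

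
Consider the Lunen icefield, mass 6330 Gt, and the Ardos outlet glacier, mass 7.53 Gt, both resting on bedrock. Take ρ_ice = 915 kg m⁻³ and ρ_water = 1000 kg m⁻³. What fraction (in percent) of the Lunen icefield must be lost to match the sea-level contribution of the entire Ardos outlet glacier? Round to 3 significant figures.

≈ 0.119 %

Equal sea-level rise means equal mass of meltwater, i.e. equal mass of ice lost.
Ice mass of Ardos: 7.530×10^12 kg; ice mass of Lunen: 6.330×10^15 kg.
Fraction required = 7.530×10^12 / 6.330×10^15 = 1.19×10^-3 → 0.119 %.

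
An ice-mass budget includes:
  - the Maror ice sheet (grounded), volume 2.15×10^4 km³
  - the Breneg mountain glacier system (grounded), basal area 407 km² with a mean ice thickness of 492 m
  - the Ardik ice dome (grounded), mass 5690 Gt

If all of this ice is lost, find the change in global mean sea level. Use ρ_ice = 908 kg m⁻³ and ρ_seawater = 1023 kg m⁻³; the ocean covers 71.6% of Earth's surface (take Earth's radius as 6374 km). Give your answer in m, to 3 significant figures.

≈ 0.0679 m

Maror: 2.15×10^4 km³ × (908/1023) = 1.908×10^4 km³ of water.
Breneg: ice volume = 407 km² × 492 m = 200.2 km³; 200.2 × (908/1023) = 177.7 km³ of water.
Ardik: 5690 Gt = 5.690×10^15 kg; dividing by ρ_w = 1023 kg m⁻³ gives 5.562×10^12 m³ of water.
Total added water ≈ 2.482×10^13 m³ over 3.66×10^14 m² → Δh = 0.0679 m.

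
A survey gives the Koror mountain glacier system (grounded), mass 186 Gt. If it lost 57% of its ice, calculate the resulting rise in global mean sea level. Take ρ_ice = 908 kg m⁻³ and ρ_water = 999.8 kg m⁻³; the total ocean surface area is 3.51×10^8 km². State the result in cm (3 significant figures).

Koror: 0.57 × 186 Gt = 1.060×10^14 kg; dividing by ρ_w = 999.8 kg m⁻³ gives 1.060×10^11 m³ of water.
Spread over 3.51×10^14 m² of ocean, Δh = 1.060×10^11 / 3.51×10^14 = 3.02×10^-4 m = 0.0302 cm.

≈ 0.0302 cm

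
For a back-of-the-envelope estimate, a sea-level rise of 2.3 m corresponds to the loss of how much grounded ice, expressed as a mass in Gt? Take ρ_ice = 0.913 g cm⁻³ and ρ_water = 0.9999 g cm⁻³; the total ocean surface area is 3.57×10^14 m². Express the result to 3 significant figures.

≈ 8.21×10^5 Gt

Required water volume = Δh × A = 2.3 m × 3.57×10^14 m² = 8.211×10^14 m³.
ρ_w = 0.9999 g cm⁻³ = 999.9 kg m⁻³, so the mass of water = 8.211×10^14 m³ × 999.9 kg m⁻³ = 8.210×10^17 kg = 8.21×10^5 Gt (and the same mass of ice, by conservation).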